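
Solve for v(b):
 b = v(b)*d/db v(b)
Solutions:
 v(b) = -sqrt(C1 + b^2)
 v(b) = sqrt(C1 + b^2)


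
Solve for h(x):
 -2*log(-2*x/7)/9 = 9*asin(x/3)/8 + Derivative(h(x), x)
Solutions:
 h(x) = C1 - 2*x*log(-x)/9 - 9*x*asin(x/3)/8 - 2*x*log(2)/9 + 2*x/9 + 2*x*log(7)/9 - 9*sqrt(9 - x^2)/8


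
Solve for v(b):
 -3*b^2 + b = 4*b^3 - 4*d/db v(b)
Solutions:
 v(b) = C1 + b^4/4 + b^3/4 - b^2/8


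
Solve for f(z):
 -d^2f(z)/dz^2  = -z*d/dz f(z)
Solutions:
 f(z) = C1 + C2*erfi(sqrt(2)*z/2)


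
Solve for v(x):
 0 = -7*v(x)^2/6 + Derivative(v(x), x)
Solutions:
 v(x) = -6/(C1 + 7*x)


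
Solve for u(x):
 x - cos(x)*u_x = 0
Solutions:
 u(x) = C1 + Integral(x/cos(x), x)


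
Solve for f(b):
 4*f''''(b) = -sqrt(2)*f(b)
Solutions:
 f(b) = (C1*sin(2^(1/8)*b/2) + C2*cos(2^(1/8)*b/2))*exp(-2^(1/8)*b/2) + (C3*sin(2^(1/8)*b/2) + C4*cos(2^(1/8)*b/2))*exp(2^(1/8)*b/2)


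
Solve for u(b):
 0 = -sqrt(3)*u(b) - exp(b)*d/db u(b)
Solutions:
 u(b) = C1*exp(sqrt(3)*exp(-b))


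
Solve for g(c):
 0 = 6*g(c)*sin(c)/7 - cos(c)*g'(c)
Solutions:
 g(c) = C1/cos(c)^(6/7)


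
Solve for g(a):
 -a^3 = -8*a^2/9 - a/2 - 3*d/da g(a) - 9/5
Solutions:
 g(a) = C1 + a^4/12 - 8*a^3/81 - a^2/12 - 3*a/5


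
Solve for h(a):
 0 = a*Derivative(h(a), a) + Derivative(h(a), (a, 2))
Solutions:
 h(a) = C1 + C2*erf(sqrt(2)*a/2)


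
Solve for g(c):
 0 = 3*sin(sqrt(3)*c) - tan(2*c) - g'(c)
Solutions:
 g(c) = C1 + log(cos(2*c))/2 - sqrt(3)*cos(sqrt(3)*c)


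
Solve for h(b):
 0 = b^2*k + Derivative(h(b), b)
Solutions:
 h(b) = C1 - b^3*k/3


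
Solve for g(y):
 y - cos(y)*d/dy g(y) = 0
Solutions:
 g(y) = C1 + Integral(y/cos(y), y)


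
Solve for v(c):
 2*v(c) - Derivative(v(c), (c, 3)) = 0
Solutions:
 v(c) = C3*exp(2^(1/3)*c) + (C1*sin(2^(1/3)*sqrt(3)*c/2) + C2*cos(2^(1/3)*sqrt(3)*c/2))*exp(-2^(1/3)*c/2)


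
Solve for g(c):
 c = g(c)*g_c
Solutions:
 g(c) = -sqrt(C1 + c^2)
 g(c) = sqrt(C1 + c^2)


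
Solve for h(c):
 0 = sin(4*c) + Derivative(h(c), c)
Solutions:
 h(c) = C1 + cos(4*c)/4


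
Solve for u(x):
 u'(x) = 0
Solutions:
 u(x) = C1


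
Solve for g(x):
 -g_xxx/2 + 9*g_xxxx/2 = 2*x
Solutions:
 g(x) = C1 + C2*x + C3*x^2 + C4*exp(x/9) - x^4/6 - 6*x^3


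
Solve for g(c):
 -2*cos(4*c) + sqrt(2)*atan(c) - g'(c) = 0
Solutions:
 g(c) = C1 + sqrt(2)*(c*atan(c) - log(c^2 + 1)/2) - sin(4*c)/2


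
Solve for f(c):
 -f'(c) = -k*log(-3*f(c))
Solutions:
 Integral(1/(log(-_y) + log(3)), (_y, f(c))) = C1 + c*k


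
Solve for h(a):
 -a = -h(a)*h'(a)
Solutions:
 h(a) = -sqrt(C1 + a^2)
 h(a) = sqrt(C1 + a^2)


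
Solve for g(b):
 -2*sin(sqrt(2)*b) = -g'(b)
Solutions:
 g(b) = C1 - sqrt(2)*cos(sqrt(2)*b)


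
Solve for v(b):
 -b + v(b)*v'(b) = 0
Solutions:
 v(b) = -sqrt(C1 + b^2)
 v(b) = sqrt(C1 + b^2)


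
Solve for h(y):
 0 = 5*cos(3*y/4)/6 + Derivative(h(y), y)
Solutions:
 h(y) = C1 - 10*sin(3*y/4)/9


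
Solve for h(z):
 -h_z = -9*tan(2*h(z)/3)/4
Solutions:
 h(z) = -3*asin(C1*exp(3*z/2))/2 + 3*pi/2
 h(z) = 3*asin(C1*exp(3*z/2))/2


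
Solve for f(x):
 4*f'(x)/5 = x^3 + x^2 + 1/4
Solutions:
 f(x) = C1 + 5*x^4/16 + 5*x^3/12 + 5*x/16


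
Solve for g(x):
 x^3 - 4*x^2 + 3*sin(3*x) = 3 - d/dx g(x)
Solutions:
 g(x) = C1 - x^4/4 + 4*x^3/3 + 3*x + cos(3*x)


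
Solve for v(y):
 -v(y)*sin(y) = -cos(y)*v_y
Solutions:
 v(y) = C1/cos(y)


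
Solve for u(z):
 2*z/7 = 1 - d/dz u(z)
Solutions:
 u(z) = C1 - z^2/7 + z


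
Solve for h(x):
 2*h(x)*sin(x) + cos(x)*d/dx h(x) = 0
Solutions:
 h(x) = C1*cos(x)^2


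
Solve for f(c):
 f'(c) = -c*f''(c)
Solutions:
 f(c) = C1 + C2*log(c)


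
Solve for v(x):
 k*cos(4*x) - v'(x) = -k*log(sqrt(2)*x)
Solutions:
 v(x) = C1 + k*(2*x*log(x) - 2*x + x*log(2) + sin(4*x)/2)/2


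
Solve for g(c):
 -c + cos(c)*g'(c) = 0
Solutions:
 g(c) = C1 + Integral(c/cos(c), c)


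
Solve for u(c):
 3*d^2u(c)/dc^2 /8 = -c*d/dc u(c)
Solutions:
 u(c) = C1 + C2*erf(2*sqrt(3)*c/3)


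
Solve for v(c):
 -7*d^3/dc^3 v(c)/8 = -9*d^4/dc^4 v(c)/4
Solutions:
 v(c) = C1 + C2*c + C3*c^2 + C4*exp(7*c/18)


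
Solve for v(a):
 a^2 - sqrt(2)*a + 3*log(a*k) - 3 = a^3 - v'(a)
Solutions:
 v(a) = C1 + a^4/4 - a^3/3 + sqrt(2)*a^2/2 - 3*a*log(a*k) + 6*a


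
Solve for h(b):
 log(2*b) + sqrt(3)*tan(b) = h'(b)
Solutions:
 h(b) = C1 + b*log(b) - b + b*log(2) - sqrt(3)*log(cos(b))


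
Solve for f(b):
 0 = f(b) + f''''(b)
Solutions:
 f(b) = (C1*sin(sqrt(2)*b/2) + C2*cos(sqrt(2)*b/2))*exp(-sqrt(2)*b/2) + (C3*sin(sqrt(2)*b/2) + C4*cos(sqrt(2)*b/2))*exp(sqrt(2)*b/2)


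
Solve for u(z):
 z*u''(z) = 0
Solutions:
 u(z) = C1 + C2*z


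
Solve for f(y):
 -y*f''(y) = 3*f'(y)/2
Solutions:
 f(y) = C1 + C2/sqrt(y)


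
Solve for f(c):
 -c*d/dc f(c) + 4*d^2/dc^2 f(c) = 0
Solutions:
 f(c) = C1 + C2*erfi(sqrt(2)*c/4)


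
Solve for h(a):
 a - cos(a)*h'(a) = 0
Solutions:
 h(a) = C1 + Integral(a/cos(a), a)


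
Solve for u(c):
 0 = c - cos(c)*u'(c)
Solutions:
 u(c) = C1 + Integral(c/cos(c), c)


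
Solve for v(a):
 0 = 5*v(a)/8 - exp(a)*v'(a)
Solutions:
 v(a) = C1*exp(-5*exp(-a)/8)


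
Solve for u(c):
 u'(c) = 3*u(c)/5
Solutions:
 u(c) = C1*exp(3*c/5)


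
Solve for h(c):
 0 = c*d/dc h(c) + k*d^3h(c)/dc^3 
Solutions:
 h(c) = C1 + Integral(C2*airyai(c*(-1/k)^(1/3)) + C3*airybi(c*(-1/k)^(1/3)), c)


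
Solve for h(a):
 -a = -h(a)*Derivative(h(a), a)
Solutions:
 h(a) = -sqrt(C1 + a^2)
 h(a) = sqrt(C1 + a^2)


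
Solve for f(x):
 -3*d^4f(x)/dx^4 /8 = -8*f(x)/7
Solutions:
 f(x) = C1*exp(-2*sqrt(2)*21^(3/4)*x/21) + C2*exp(2*sqrt(2)*21^(3/4)*x/21) + C3*sin(2*sqrt(2)*21^(3/4)*x/21) + C4*cos(2*sqrt(2)*21^(3/4)*x/21)


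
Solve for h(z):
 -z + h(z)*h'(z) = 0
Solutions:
 h(z) = -sqrt(C1 + z^2)
 h(z) = sqrt(C1 + z^2)


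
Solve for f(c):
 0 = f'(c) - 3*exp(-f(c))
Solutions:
 f(c) = log(C1 + 3*c)


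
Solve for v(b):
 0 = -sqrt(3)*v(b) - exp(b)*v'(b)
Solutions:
 v(b) = C1*exp(sqrt(3)*exp(-b))


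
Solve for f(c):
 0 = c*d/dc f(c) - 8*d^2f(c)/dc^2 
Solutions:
 f(c) = C1 + C2*erfi(c/4)


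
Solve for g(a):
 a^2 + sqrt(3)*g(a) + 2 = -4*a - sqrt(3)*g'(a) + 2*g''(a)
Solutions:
 g(a) = C1*exp(a*(sqrt(3) + sqrt(3 + 8*sqrt(3)))/4) + C2*exp(a*(-sqrt(3 + 8*sqrt(3)) + sqrt(3))/4) - sqrt(3)*a^2/3 - 2*sqrt(3)*a/3 - 4/3


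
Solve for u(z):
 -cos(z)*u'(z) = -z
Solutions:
 u(z) = C1 + Integral(z/cos(z), z)


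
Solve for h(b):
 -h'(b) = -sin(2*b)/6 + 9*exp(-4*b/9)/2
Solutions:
 h(b) = C1 - cos(2*b)/12 + 81*exp(-4*b/9)/8


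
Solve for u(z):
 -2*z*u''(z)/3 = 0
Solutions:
 u(z) = C1 + C2*z


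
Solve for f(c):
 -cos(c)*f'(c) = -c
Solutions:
 f(c) = C1 + Integral(c/cos(c), c)


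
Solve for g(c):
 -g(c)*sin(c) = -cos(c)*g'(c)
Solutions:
 g(c) = C1/cos(c)


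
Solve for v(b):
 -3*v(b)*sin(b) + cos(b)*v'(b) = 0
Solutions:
 v(b) = C1/cos(b)^3


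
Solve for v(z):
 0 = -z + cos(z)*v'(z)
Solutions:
 v(z) = C1 + Integral(z/cos(z), z)


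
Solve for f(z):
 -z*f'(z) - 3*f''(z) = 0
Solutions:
 f(z) = C1 + C2*erf(sqrt(6)*z/6)


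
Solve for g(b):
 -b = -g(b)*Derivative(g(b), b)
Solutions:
 g(b) = -sqrt(C1 + b^2)
 g(b) = sqrt(C1 + b^2)


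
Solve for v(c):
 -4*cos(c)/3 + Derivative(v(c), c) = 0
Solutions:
 v(c) = C1 + 4*sin(c)/3


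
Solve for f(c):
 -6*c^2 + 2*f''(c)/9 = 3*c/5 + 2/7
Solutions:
 f(c) = C1 + C2*c + 9*c^4/4 + 9*c^3/20 + 9*c^2/14


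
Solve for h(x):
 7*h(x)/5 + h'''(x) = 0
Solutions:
 h(x) = C3*exp(-5^(2/3)*7^(1/3)*x/5) + (C1*sin(sqrt(3)*5^(2/3)*7^(1/3)*x/10) + C2*cos(sqrt(3)*5^(2/3)*7^(1/3)*x/10))*exp(5^(2/3)*7^(1/3)*x/10)


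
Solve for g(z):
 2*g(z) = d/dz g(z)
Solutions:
 g(z) = C1*exp(2*z)


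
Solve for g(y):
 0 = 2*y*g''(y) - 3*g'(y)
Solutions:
 g(y) = C1 + C2*y^(5/2)


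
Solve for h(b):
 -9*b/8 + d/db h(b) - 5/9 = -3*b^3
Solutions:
 h(b) = C1 - 3*b^4/4 + 9*b^2/16 + 5*b/9


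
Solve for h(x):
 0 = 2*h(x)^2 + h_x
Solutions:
 h(x) = 1/(C1 + 2*x)


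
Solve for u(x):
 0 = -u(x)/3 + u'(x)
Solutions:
 u(x) = C1*exp(x/3)


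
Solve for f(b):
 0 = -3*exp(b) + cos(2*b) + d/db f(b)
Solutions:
 f(b) = C1 + 3*exp(b) - sin(2*b)/2


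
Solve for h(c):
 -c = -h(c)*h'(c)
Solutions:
 h(c) = -sqrt(C1 + c^2)
 h(c) = sqrt(C1 + c^2)


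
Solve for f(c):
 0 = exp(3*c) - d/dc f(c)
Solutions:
 f(c) = C1 + exp(3*c)/3


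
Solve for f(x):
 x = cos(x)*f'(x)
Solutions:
 f(x) = C1 + Integral(x/cos(x), x)


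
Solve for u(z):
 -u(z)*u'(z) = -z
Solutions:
 u(z) = -sqrt(C1 + z^2)
 u(z) = sqrt(C1 + z^2)


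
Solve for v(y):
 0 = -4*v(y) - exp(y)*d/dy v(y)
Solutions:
 v(y) = C1*exp(4*exp(-y))


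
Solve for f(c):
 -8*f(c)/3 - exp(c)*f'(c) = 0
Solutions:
 f(c) = C1*exp(8*exp(-c)/3)


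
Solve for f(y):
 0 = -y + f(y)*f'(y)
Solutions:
 f(y) = -sqrt(C1 + y^2)
 f(y) = sqrt(C1 + y^2)


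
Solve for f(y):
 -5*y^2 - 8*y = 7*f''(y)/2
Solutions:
 f(y) = C1 + C2*y - 5*y^4/42 - 8*y^3/21


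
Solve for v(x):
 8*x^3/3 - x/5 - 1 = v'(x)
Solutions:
 v(x) = C1 + 2*x^4/3 - x^2/10 - x


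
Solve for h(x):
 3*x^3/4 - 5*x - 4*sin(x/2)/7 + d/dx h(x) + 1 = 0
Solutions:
 h(x) = C1 - 3*x^4/16 + 5*x^2/2 - x - 8*cos(x/2)/7


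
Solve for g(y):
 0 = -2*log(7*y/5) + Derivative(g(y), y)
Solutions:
 g(y) = C1 + 2*y*log(y) - 2*y + y*log(49/25)


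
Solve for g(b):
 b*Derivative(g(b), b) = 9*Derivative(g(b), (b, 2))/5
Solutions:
 g(b) = C1 + C2*erfi(sqrt(10)*b/6)


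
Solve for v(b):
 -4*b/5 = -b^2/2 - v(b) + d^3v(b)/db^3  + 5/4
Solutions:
 v(b) = C3*exp(b) - b^2/2 + 4*b/5 + (C1*sin(sqrt(3)*b/2) + C2*cos(sqrt(3)*b/2))*exp(-b/2) + 5/4


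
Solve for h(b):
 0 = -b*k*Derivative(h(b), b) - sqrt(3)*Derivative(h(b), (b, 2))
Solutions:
 h(b) = Piecewise((-sqrt(2)*3^(1/4)*sqrt(pi)*C1*erf(sqrt(2)*3^(3/4)*b*sqrt(k)/6)/(2*sqrt(k)) - C2, (k > 0) | (k < 0)), (-C1*b - C2, True))


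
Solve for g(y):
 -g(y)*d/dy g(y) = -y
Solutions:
 g(y) = -sqrt(C1 + y^2)
 g(y) = sqrt(C1 + y^2)


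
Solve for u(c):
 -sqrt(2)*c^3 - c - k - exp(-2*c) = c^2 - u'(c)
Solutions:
 u(c) = C1 + sqrt(2)*c^4/4 + c^3/3 + c^2/2 + c*k - exp(-2*c)/2


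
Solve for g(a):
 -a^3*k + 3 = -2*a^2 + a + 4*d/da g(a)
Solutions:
 g(a) = C1 - a^4*k/16 + a^3/6 - a^2/8 + 3*a/4


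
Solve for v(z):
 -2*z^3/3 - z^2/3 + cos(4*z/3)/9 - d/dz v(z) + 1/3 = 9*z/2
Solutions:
 v(z) = C1 - z^4/6 - z^3/9 - 9*z^2/4 + z/3 + sin(4*z/3)/12


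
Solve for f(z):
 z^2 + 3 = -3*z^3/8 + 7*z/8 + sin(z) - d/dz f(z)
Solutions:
 f(z) = C1 - 3*z^4/32 - z^3/3 + 7*z^2/16 - 3*z - cos(z)


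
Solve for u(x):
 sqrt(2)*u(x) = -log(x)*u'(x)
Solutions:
 u(x) = C1*exp(-sqrt(2)*li(x))


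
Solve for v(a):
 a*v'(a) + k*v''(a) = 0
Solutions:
 v(a) = C1 + C2*sqrt(k)*erf(sqrt(2)*a*sqrt(1/k)/2)


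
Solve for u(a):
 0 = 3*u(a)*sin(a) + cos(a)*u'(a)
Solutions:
 u(a) = C1*cos(a)^3


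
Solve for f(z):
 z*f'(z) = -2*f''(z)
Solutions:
 f(z) = C1 + C2*erf(z/2)


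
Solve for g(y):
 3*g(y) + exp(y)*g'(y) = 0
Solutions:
 g(y) = C1*exp(3*exp(-y))


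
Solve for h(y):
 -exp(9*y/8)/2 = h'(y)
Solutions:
 h(y) = C1 - 4*exp(9*y/8)/9


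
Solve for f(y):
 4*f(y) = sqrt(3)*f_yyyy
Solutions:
 f(y) = C1*exp(-sqrt(2)*3^(7/8)*y/3) + C2*exp(sqrt(2)*3^(7/8)*y/3) + C3*sin(sqrt(2)*3^(7/8)*y/3) + C4*cos(sqrt(2)*3^(7/8)*y/3)


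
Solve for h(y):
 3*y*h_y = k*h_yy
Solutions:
 h(y) = C1 + C2*erf(sqrt(6)*y*sqrt(-1/k)/2)/sqrt(-1/k)


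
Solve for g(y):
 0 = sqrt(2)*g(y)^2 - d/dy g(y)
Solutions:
 g(y) = -1/(C1 + sqrt(2)*y)


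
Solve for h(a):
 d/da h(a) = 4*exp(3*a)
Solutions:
 h(a) = C1 + 4*exp(3*a)/3


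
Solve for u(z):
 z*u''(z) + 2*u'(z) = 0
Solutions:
 u(z) = C1 + C2/z


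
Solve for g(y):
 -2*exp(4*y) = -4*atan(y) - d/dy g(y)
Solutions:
 g(y) = C1 - 4*y*atan(y) + exp(4*y)/2 + 2*log(y^2 + 1)


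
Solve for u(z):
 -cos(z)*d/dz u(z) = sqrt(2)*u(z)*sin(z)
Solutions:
 u(z) = C1*cos(z)^(sqrt(2))


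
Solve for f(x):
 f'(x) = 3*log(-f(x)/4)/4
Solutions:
 -4*Integral(1/(log(-_y) - 2*log(2)), (_y, f(x)))/3 = C1 - x


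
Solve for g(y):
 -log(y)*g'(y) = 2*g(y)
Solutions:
 g(y) = C1*exp(-2*li(y))


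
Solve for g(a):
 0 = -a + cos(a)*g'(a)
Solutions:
 g(a) = C1 + Integral(a/cos(a), a)


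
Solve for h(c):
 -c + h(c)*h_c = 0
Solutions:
 h(c) = -sqrt(C1 + c^2)
 h(c) = sqrt(C1 + c^2)


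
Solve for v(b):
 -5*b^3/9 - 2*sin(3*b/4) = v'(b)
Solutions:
 v(b) = C1 - 5*b^4/36 + 8*cos(3*b/4)/3


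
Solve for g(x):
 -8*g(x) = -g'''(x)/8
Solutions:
 g(x) = C3*exp(4*x) + (C1*sin(2*sqrt(3)*x) + C2*cos(2*sqrt(3)*x))*exp(-2*x)


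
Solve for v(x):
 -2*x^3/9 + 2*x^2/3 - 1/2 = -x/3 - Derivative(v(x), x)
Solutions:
 v(x) = C1 + x^4/18 - 2*x^3/9 - x^2/6 + x/2


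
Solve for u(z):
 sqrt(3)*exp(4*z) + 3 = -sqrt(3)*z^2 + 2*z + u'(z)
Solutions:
 u(z) = C1 + sqrt(3)*z^3/3 - z^2 + 3*z + sqrt(3)*exp(4*z)/4


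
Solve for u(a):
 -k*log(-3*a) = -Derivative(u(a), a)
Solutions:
 u(a) = C1 + a*k*log(-a) + a*k*(-1 + log(3))


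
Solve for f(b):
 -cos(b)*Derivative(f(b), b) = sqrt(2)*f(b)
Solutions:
 f(b) = C1*(sin(b) - 1)^(sqrt(2)/2)/(sin(b) + 1)^(sqrt(2)/2)


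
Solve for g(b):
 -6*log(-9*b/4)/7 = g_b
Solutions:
 g(b) = C1 - 6*b*log(-b)/7 + 6*b*(-2*log(3) + 1 + 2*log(2))/7


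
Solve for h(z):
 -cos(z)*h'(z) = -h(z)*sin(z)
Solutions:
 h(z) = C1/cos(z)


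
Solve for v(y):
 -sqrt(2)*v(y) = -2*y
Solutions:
 v(y) = sqrt(2)*y


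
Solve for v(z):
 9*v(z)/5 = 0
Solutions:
 v(z) = 0


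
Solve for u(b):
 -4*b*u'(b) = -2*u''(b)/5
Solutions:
 u(b) = C1 + C2*erfi(sqrt(5)*b)


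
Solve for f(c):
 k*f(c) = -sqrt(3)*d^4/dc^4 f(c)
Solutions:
 f(c) = C1*exp(-3^(7/8)*c*(-k)^(1/4)/3) + C2*exp(3^(7/8)*c*(-k)^(1/4)/3) + C3*exp(-3^(7/8)*I*c*(-k)^(1/4)/3) + C4*exp(3^(7/8)*I*c*(-k)^(1/4)/3)


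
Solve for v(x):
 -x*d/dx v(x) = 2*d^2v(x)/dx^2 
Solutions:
 v(x) = C1 + C2*erf(x/2)


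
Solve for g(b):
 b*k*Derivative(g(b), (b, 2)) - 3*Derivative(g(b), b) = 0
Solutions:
 g(b) = C1 + b^(((re(k) + 3)*re(k) + im(k)^2)/(re(k)^2 + im(k)^2))*(C2*sin(3*log(b)*Abs(im(k))/(re(k)^2 + im(k)^2)) + C3*cos(3*log(b)*im(k)/(re(k)^2 + im(k)^2)))


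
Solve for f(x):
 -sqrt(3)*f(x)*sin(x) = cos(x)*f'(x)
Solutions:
 f(x) = C1*cos(x)^(sqrt(3))


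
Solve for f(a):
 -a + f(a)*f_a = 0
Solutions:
 f(a) = -sqrt(C1 + a^2)
 f(a) = sqrt(C1 + a^2)


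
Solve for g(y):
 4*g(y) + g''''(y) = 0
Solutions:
 g(y) = (C1*sin(y) + C2*cos(y))*exp(-y) + (C3*sin(y) + C4*cos(y))*exp(y)


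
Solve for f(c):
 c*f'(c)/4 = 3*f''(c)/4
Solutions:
 f(c) = C1 + C2*erfi(sqrt(6)*c/6)


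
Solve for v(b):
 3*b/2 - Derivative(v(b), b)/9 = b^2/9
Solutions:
 v(b) = C1 - b^3/3 + 27*b^2/4


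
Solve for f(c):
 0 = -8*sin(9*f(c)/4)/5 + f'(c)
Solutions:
 -8*c/5 + 2*log(cos(9*f(c)/4) - 1)/9 - 2*log(cos(9*f(c)/4) + 1)/9 = C1


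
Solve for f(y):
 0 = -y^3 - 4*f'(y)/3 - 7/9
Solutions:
 f(y) = C1 - 3*y^4/16 - 7*y/12


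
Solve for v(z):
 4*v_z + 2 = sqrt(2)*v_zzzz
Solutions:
 v(z) = C1 + C4*exp(sqrt(2)*z) - z/2 + (C2*sin(sqrt(6)*z/2) + C3*cos(sqrt(6)*z/2))*exp(-sqrt(2)*z/2)


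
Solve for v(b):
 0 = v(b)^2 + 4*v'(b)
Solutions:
 v(b) = 4/(C1 + b)


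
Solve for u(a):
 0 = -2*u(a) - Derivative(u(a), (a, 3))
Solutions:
 u(a) = C3*exp(-2^(1/3)*a) + (C1*sin(2^(1/3)*sqrt(3)*a/2) + C2*cos(2^(1/3)*sqrt(3)*a/2))*exp(2^(1/3)*a/2)


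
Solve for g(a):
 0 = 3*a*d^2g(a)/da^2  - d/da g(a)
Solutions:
 g(a) = C1 + C2*a^(4/3)


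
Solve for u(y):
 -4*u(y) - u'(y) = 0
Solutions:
 u(y) = C1*exp(-4*y)


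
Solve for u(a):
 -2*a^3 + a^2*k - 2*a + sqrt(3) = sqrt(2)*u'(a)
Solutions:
 u(a) = C1 - sqrt(2)*a^4/4 + sqrt(2)*a^3*k/6 - sqrt(2)*a^2/2 + sqrt(6)*a/2


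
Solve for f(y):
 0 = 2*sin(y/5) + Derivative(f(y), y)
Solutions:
 f(y) = C1 + 10*cos(y/5)


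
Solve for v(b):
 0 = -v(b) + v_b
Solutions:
 v(b) = C1*exp(b)


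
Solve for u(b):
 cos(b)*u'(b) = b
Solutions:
 u(b) = C1 + Integral(b/cos(b), b)


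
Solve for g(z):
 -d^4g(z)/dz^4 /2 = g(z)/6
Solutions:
 g(z) = (C1*sin(sqrt(2)*3^(3/4)*z/6) + C2*cos(sqrt(2)*3^(3/4)*z/6))*exp(-sqrt(2)*3^(3/4)*z/6) + (C3*sin(sqrt(2)*3^(3/4)*z/6) + C4*cos(sqrt(2)*3^(3/4)*z/6))*exp(sqrt(2)*3^(3/4)*z/6)


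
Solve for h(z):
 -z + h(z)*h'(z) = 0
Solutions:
 h(z) = -sqrt(C1 + z^2)
 h(z) = sqrt(C1 + z^2)


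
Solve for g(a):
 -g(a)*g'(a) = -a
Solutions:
 g(a) = -sqrt(C1 + a^2)
 g(a) = sqrt(C1 + a^2)


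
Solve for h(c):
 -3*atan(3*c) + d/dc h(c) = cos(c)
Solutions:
 h(c) = C1 + 3*c*atan(3*c) - log(9*c^2 + 1)/2 + sin(c)


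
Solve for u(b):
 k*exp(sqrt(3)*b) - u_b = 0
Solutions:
 u(b) = C1 + sqrt(3)*k*exp(sqrt(3)*b)/3


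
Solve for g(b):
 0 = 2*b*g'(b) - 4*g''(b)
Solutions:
 g(b) = C1 + C2*erfi(b/2)


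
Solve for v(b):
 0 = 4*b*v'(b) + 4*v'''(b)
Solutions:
 v(b) = C1 + Integral(C2*airyai(-b) + C3*airybi(-b), b)


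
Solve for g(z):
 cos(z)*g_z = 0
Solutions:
 g(z) = C1


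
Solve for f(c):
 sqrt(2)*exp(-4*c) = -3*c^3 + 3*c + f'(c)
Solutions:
 f(c) = C1 + 3*c^4/4 - 3*c^2/2 - sqrt(2)*exp(-4*c)/4


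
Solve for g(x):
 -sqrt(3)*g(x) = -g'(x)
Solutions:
 g(x) = C1*exp(sqrt(3)*x)


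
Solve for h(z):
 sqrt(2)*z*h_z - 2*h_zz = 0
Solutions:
 h(z) = C1 + C2*erfi(2^(1/4)*z/2)


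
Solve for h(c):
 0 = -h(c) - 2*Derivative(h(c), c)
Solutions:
 h(c) = C1*exp(-c/2)


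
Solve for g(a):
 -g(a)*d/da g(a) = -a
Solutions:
 g(a) = -sqrt(C1 + a^2)
 g(a) = sqrt(C1 + a^2)


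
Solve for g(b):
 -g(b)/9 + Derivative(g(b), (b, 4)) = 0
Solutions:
 g(b) = C1*exp(-sqrt(3)*b/3) + C2*exp(sqrt(3)*b/3) + C3*sin(sqrt(3)*b/3) + C4*cos(sqrt(3)*b/3)


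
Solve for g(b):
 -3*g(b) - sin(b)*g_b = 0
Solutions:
 g(b) = C1*(cos(b) + 1)^(3/2)/(cos(b) - 1)^(3/2)


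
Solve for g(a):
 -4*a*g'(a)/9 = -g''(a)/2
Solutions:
 g(a) = C1 + C2*erfi(2*a/3)


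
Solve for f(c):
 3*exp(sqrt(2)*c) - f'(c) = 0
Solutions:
 f(c) = C1 + 3*sqrt(2)*exp(sqrt(2)*c)/2


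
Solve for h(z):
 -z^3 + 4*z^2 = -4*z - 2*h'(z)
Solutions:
 h(z) = C1 + z^4/8 - 2*z^3/3 - z^2


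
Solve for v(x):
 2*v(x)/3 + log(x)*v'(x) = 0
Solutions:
 v(x) = C1*exp(-2*li(x)/3)


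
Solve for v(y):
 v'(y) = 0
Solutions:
 v(y) = C1


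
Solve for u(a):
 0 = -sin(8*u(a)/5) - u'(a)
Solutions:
 a + 5*log(cos(8*u(a)/5) - 1)/16 - 5*log(cos(8*u(a)/5) + 1)/16 = C1


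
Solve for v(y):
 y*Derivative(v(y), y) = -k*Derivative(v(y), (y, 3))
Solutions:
 v(y) = C1 + Integral(C2*airyai(y*(-1/k)^(1/3)) + C3*airybi(y*(-1/k)^(1/3)), y)


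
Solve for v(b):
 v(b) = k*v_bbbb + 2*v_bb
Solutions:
 v(b) = C1*exp(-b*sqrt((-sqrt(k + 1) - 1)/k)) + C2*exp(b*sqrt((-sqrt(k + 1) - 1)/k)) + C3*exp(-b*sqrt((sqrt(k + 1) - 1)/k)) + C4*exp(b*sqrt((sqrt(k + 1) - 1)/k))


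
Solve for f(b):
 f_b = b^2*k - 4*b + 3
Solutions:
 f(b) = C1 + b^3*k/3 - 2*b^2 + 3*b


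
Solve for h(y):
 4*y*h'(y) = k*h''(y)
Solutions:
 h(y) = C1 + C2*erf(sqrt(2)*y*sqrt(-1/k))/sqrt(-1/k)


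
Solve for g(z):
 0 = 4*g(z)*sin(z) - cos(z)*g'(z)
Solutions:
 g(z) = C1/cos(z)^4


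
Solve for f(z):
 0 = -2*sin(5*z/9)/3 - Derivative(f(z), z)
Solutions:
 f(z) = C1 + 6*cos(5*z/9)/5


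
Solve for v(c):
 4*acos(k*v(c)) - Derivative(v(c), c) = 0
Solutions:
 Integral(1/acos(_y*k), (_y, v(c))) = C1 + 4*c


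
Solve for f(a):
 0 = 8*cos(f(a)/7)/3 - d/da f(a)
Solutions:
 -8*a/3 - 7*log(sin(f(a)/7) - 1)/2 + 7*log(sin(f(a)/7) + 1)/2 = C1


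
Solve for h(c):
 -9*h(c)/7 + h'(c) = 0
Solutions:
 h(c) = C1*exp(9*c/7)


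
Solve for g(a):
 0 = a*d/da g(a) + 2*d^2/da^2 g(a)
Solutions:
 g(a) = C1 + C2*erf(a/2)


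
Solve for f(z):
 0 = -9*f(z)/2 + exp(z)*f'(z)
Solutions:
 f(z) = C1*exp(-9*exp(-z)/2)


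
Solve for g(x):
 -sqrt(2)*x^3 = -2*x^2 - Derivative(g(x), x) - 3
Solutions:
 g(x) = C1 + sqrt(2)*x^4/4 - 2*x^3/3 - 3*x


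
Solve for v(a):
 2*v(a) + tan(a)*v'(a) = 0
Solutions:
 v(a) = C1/sin(a)^2


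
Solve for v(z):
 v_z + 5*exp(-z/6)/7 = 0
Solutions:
 v(z) = C1 + 30*exp(-z/6)/7


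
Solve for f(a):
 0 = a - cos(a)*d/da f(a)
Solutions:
 f(a) = C1 + Integral(a/cos(a), a)


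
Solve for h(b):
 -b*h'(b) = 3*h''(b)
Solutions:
 h(b) = C1 + C2*erf(sqrt(6)*b/6)


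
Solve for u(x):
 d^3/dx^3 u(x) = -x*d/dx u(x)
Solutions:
 u(x) = C1 + Integral(C2*airyai(-x) + C3*airybi(-x), x)


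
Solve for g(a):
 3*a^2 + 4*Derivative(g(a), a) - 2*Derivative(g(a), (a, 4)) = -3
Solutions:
 g(a) = C1 + C4*exp(2^(1/3)*a) - a^3/4 - 3*a/4 + (C2*sin(2^(1/3)*sqrt(3)*a/2) + C3*cos(2^(1/3)*sqrt(3)*a/2))*exp(-2^(1/3)*a/2)


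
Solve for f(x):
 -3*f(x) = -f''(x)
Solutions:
 f(x) = C1*exp(-sqrt(3)*x) + C2*exp(sqrt(3)*x)


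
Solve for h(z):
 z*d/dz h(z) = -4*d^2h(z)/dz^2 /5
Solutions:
 h(z) = C1 + C2*erf(sqrt(10)*z/4)


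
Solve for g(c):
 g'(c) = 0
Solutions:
 g(c) = C1


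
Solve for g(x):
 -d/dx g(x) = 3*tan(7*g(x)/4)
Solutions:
 g(x) = -4*asin(C1*exp(-21*x/4))/7 + 4*pi/7
 g(x) = 4*asin(C1*exp(-21*x/4))/7


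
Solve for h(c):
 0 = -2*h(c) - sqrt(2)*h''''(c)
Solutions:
 h(c) = (C1*sin(2^(5/8)*c/2) + C2*cos(2^(5/8)*c/2))*exp(-2^(5/8)*c/2) + (C3*sin(2^(5/8)*c/2) + C4*cos(2^(5/8)*c/2))*exp(2^(5/8)*c/2)


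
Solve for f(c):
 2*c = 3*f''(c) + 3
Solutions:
 f(c) = C1 + C2*c + c^3/9 - c^2/2


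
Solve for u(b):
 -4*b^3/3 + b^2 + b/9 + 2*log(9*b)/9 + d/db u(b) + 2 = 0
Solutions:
 u(b) = C1 + b^4/3 - b^3/3 - b^2/18 - 2*b*log(b)/9 - 16*b/9 - 4*b*log(3)/9


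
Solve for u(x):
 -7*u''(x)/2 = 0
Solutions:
 u(x) = C1 + C2*x


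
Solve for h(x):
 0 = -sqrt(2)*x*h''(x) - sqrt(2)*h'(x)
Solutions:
 h(x) = C1 + C2*log(x)


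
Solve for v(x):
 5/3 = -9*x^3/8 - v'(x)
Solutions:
 v(x) = C1 - 9*x^4/32 - 5*x/3


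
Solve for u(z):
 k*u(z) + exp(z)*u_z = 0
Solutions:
 u(z) = C1*exp(k*exp(-z))


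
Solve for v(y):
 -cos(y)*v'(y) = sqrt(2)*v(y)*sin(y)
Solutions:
 v(y) = C1*cos(y)^(sqrt(2))


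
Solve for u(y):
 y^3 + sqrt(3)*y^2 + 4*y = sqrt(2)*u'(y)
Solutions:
 u(y) = C1 + sqrt(2)*y^4/8 + sqrt(6)*y^3/6 + sqrt(2)*y^2


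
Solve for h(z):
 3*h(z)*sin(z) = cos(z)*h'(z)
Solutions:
 h(z) = C1/cos(z)^3


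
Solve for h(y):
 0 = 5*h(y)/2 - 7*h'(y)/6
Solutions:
 h(y) = C1*exp(15*y/7)


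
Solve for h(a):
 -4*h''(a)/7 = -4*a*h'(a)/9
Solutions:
 h(a) = C1 + C2*erfi(sqrt(14)*a/6)


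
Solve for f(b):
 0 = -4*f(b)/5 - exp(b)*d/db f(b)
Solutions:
 f(b) = C1*exp(4*exp(-b)/5)


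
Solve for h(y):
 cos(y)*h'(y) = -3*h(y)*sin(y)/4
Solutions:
 h(y) = C1*cos(y)^(3/4)


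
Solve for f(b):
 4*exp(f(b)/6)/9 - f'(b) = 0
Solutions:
 f(b) = 6*log(-1/(C1 + 4*b)) + 6*log(54)


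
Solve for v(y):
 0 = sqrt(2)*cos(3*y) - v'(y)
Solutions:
 v(y) = C1 + sqrt(2)*sin(3*y)/3


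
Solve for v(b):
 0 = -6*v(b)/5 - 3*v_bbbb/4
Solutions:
 v(b) = (C1*sin(2^(1/4)*5^(3/4)*b/5) + C2*cos(2^(1/4)*5^(3/4)*b/5))*exp(-2^(1/4)*5^(3/4)*b/5) + (C3*sin(2^(1/4)*5^(3/4)*b/5) + C4*cos(2^(1/4)*5^(3/4)*b/5))*exp(2^(1/4)*5^(3/4)*b/5)


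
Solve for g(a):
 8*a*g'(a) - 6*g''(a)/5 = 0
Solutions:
 g(a) = C1 + C2*erfi(sqrt(30)*a/3)


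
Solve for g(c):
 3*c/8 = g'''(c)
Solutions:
 g(c) = C1 + C2*c + C3*c^2 + c^4/64


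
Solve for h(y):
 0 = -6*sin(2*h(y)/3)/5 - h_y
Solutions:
 6*y/5 + 3*log(cos(2*h(y)/3) - 1)/4 - 3*log(cos(2*h(y)/3) + 1)/4 = C1


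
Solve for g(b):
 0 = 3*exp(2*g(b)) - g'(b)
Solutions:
 g(b) = log(-sqrt(-1/(C1 + 3*b))) - log(2)/2
 g(b) = log(-1/(C1 + 3*b))/2 - log(2)/2


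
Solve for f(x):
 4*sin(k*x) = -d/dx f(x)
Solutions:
 f(x) = C1 + 4*cos(k*x)/k


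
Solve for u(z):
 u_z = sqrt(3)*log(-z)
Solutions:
 u(z) = C1 + sqrt(3)*z*log(-z) - sqrt(3)*z


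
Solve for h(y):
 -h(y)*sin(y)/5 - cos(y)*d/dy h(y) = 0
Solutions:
 h(y) = C1*cos(y)^(1/5)


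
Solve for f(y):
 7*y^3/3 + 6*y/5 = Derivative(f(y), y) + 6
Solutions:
 f(y) = C1 + 7*y^4/12 + 3*y^2/5 - 6*y


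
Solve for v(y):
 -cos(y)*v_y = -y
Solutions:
 v(y) = C1 + Integral(y/cos(y), y)


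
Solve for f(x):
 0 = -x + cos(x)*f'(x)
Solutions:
 f(x) = C1 + Integral(x/cos(x), x)


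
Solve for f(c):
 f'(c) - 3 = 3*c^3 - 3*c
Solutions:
 f(c) = C1 + 3*c^4/4 - 3*c^2/2 + 3*c


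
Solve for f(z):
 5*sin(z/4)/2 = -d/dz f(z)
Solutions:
 f(z) = C1 + 10*cos(z/4)


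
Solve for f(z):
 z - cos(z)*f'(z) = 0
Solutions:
 f(z) = C1 + Integral(z/cos(z), z)


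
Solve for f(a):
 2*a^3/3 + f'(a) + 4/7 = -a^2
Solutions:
 f(a) = C1 - a^4/6 - a^3/3 - 4*a/7


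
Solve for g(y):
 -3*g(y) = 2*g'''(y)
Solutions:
 g(y) = C3*exp(-2^(2/3)*3^(1/3)*y/2) + (C1*sin(2^(2/3)*3^(5/6)*y/4) + C2*cos(2^(2/3)*3^(5/6)*y/4))*exp(2^(2/3)*3^(1/3)*y/4)


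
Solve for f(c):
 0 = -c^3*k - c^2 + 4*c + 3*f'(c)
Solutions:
 f(c) = C1 + c^4*k/12 + c^3/9 - 2*c^2/3


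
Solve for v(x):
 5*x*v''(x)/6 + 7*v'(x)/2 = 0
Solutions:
 v(x) = C1 + C2/x^(16/5)


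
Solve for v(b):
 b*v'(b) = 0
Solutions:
 v(b) = C1


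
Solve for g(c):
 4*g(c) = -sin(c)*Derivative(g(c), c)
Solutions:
 g(c) = C1*(cos(c)^2 + 2*cos(c) + 1)/(cos(c)^2 - 2*cos(c) + 1)


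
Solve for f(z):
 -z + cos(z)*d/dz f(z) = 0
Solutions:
 f(z) = C1 + Integral(z/cos(z), z)


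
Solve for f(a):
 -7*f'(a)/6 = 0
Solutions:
 f(a) = C1


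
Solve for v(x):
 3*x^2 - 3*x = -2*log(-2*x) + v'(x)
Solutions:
 v(x) = C1 + x^3 - 3*x^2/2 + 2*x*log(-x) + 2*x*(-1 + log(2))


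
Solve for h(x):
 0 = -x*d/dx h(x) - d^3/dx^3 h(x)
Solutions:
 h(x) = C1 + Integral(C2*airyai(-x) + C3*airybi(-x), x)


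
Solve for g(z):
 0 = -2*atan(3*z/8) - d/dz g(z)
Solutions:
 g(z) = C1 - 2*z*atan(3*z/8) + 8*log(9*z^2 + 64)/3


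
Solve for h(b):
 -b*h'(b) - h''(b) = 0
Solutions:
 h(b) = C1 + C2*erf(sqrt(2)*b/2)


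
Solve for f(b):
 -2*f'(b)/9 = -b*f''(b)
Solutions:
 f(b) = C1 + C2*b^(11/9)


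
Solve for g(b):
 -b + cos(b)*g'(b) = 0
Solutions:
 g(b) = C1 + Integral(b/cos(b), b)


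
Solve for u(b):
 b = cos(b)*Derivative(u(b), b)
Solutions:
 u(b) = C1 + Integral(b/cos(b), b)


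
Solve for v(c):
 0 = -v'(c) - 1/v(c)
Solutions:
 v(c) = -sqrt(C1 - 2*c)
 v(c) = sqrt(C1 - 2*c)


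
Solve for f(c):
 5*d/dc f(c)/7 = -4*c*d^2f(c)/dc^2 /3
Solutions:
 f(c) = C1 + C2*c^(13/28)


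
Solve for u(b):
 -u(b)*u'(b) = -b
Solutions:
 u(b) = -sqrt(C1 + b^2)
 u(b) = sqrt(C1 + b^2)


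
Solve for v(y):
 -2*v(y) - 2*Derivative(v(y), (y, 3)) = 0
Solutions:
 v(y) = C3*exp(-y) + (C1*sin(sqrt(3)*y/2) + C2*cos(sqrt(3)*y/2))*exp(y/2)


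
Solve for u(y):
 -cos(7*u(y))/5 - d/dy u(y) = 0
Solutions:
 y/5 - log(sin(7*u(y)) - 1)/14 + log(sin(7*u(y)) + 1)/14 = C1


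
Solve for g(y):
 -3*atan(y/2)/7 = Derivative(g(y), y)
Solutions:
 g(y) = C1 - 3*y*atan(y/2)/7 + 3*log(y^2 + 4)/7


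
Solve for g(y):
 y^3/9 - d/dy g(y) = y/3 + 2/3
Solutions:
 g(y) = C1 + y^4/36 - y^2/6 - 2*y/3


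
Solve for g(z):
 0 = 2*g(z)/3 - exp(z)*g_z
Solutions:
 g(z) = C1*exp(-2*exp(-z)/3)


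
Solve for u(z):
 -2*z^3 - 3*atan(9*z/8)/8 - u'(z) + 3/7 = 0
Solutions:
 u(z) = C1 - z^4/2 - 3*z*atan(9*z/8)/8 + 3*z/7 + log(81*z^2 + 64)/6


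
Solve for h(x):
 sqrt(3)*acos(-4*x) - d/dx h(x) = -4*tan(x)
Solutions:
 h(x) = C1 + sqrt(3)*(x*acos(-4*x) + sqrt(1 - 16*x^2)/4) - 4*log(cos(x))


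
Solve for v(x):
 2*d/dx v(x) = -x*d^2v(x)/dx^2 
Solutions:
 v(x) = C1 + C2/x


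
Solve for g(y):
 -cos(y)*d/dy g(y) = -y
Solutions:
 g(y) = C1 + Integral(y/cos(y), y)


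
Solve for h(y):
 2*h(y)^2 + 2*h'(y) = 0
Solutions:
 h(y) = 1/(C1 + y)


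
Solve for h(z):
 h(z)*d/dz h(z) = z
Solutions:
 h(z) = -sqrt(C1 + z^2)
 h(z) = sqrt(C1 + z^2)


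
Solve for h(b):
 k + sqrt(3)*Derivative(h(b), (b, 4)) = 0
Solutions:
 h(b) = C1 + C2*b + C3*b^2 + C4*b^3 - sqrt(3)*b^4*k/72


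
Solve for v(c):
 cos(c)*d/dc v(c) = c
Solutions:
 v(c) = C1 + Integral(c/cos(c), c)


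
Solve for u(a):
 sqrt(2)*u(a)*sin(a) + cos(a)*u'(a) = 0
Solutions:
 u(a) = C1*cos(a)^(sqrt(2))


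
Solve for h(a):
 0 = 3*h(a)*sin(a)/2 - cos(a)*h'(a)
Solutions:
 h(a) = C1/cos(a)^(3/2)


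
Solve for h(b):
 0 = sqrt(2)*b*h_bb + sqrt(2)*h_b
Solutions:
 h(b) = C1 + C2*log(b)


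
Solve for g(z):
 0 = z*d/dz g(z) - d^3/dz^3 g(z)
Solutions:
 g(z) = C1 + Integral(C2*airyai(z) + C3*airybi(z), z)


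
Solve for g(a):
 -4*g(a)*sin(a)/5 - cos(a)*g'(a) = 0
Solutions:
 g(a) = C1*cos(a)^(4/5)


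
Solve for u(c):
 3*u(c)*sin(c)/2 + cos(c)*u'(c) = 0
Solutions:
 u(c) = C1*cos(c)^(3/2)


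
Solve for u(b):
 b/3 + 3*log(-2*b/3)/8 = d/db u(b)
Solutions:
 u(b) = C1 + b^2/6 + 3*b*log(-b)/8 + 3*b*(-log(3) - 1 + log(2))/8


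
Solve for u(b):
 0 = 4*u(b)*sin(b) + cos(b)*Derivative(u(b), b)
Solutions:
 u(b) = C1*cos(b)^4


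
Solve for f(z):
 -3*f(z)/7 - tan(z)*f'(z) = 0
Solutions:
 f(z) = C1/sin(z)^(3/7)


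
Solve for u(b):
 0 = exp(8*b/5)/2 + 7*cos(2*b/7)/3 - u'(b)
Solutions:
 u(b) = C1 + 5*exp(8*b/5)/16 + 49*sin(2*b/7)/6


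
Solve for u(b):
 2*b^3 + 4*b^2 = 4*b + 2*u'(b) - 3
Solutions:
 u(b) = C1 + b^4/4 + 2*b^3/3 - b^2 + 3*b/2


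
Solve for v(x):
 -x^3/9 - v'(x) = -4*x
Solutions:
 v(x) = C1 - x^4/36 + 2*x^2


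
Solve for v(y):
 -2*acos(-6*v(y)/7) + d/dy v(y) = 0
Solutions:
 Integral(1/acos(-6*_y/7), (_y, v(y))) = C1 + 2*y


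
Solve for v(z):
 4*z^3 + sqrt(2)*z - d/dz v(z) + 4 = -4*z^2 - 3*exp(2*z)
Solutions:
 v(z) = C1 + z^4 + 4*z^3/3 + sqrt(2)*z^2/2 + 4*z + 3*exp(2*z)/2


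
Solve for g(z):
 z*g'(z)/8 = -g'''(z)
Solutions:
 g(z) = C1 + Integral(C2*airyai(-z/2) + C3*airybi(-z/2), z)


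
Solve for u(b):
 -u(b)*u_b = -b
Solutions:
 u(b) = -sqrt(C1 + b^2)
 u(b) = sqrt(C1 + b^2)


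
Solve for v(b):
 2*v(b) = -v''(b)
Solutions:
 v(b) = C1*sin(sqrt(2)*b) + C2*cos(sqrt(2)*b)


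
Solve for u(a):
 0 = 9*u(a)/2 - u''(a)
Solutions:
 u(a) = C1*exp(-3*sqrt(2)*a/2) + C2*exp(3*sqrt(2)*a/2)


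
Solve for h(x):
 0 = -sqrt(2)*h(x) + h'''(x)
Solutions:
 h(x) = C3*exp(2^(1/6)*x) + (C1*sin(2^(1/6)*sqrt(3)*x/2) + C2*cos(2^(1/6)*sqrt(3)*x/2))*exp(-2^(1/6)*x/2)


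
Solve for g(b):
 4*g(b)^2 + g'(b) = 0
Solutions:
 g(b) = 1/(C1 + 4*b)


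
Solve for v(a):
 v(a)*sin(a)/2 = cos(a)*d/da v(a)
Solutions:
 v(a) = C1/sqrt(cos(a))


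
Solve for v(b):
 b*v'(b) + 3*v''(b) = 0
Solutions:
 v(b) = C1 + C2*erf(sqrt(6)*b/6)


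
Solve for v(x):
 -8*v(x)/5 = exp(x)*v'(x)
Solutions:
 v(x) = C1*exp(8*exp(-x)/5)


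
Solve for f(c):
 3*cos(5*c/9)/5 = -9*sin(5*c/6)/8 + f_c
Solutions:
 f(c) = C1 + 27*sin(5*c/9)/25 - 27*cos(5*c/6)/20


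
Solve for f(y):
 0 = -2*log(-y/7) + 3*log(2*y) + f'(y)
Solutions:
 f(y) = C1 - y*log(y) + y*(-log(392) + 1 + 2*I*pi)


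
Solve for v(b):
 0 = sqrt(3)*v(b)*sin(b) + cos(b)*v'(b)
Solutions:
 v(b) = C1*cos(b)^(sqrt(3))


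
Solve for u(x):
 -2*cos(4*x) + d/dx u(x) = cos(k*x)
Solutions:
 u(x) = C1 + sin(4*x)/2 + sin(k*x)/k


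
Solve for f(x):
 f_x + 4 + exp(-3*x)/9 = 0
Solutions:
 f(x) = C1 - 4*x + exp(-3*x)/27


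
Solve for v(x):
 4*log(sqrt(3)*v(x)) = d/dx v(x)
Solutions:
 -Integral(1/(2*log(_y) + log(3)), (_y, v(x)))/2 = C1 - x


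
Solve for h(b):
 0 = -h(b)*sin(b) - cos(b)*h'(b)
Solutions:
 h(b) = C1*cos(b)


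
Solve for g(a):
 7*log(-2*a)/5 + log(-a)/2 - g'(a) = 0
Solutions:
 g(a) = C1 + 19*a*log(-a)/10 + a*(-19 + 14*log(2))/10


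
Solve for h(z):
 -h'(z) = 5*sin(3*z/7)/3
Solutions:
 h(z) = C1 + 35*cos(3*z/7)/9


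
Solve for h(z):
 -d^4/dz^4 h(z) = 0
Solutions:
 h(z) = C1 + C2*z + C3*z^2 + C4*z^3


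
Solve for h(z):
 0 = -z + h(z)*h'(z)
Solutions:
 h(z) = -sqrt(C1 + z^2)
 h(z) = sqrt(C1 + z^2)


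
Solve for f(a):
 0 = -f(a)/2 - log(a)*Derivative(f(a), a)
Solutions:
 f(a) = C1*exp(-li(a)/2)


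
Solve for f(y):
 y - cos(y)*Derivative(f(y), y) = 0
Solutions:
 f(y) = C1 + Integral(y/cos(y), y)


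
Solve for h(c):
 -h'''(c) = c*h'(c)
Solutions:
 h(c) = C1 + Integral(C2*airyai(-c) + C3*airybi(-c), c)


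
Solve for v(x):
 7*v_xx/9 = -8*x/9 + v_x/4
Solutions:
 v(x) = C1 + C2*exp(9*x/28) + 16*x^2/9 + 896*x/81


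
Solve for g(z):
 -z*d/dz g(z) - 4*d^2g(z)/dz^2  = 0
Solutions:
 g(z) = C1 + C2*erf(sqrt(2)*z/4)


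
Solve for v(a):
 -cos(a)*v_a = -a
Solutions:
 v(a) = C1 + Integral(a/cos(a), a)


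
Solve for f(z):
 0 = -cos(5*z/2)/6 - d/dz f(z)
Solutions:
 f(z) = C1 - sin(5*z/2)/15


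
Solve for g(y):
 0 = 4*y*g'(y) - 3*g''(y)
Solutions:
 g(y) = C1 + C2*erfi(sqrt(6)*y/3)


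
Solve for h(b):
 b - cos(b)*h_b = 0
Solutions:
 h(b) = C1 + Integral(b/cos(b), b)


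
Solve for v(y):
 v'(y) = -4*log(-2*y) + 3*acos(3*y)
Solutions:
 v(y) = C1 - 4*y*log(-y) + 3*y*acos(3*y) - 4*y*log(2) + 4*y - sqrt(1 - 9*y^2)


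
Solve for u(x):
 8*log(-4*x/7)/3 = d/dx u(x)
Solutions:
 u(x) = C1 + 8*x*log(-x)/3 + 8*x*(-log(7) - 1 + 2*log(2))/3


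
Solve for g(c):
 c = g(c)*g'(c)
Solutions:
 g(c) = -sqrt(C1 + c^2)
 g(c) = sqrt(C1 + c^2)


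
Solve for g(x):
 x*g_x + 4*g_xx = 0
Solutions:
 g(x) = C1 + C2*erf(sqrt(2)*x/4)


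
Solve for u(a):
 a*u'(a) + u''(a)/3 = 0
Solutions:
 u(a) = C1 + C2*erf(sqrt(6)*a/2)


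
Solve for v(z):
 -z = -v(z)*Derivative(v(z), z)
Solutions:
 v(z) = -sqrt(C1 + z^2)
 v(z) = sqrt(C1 + z^2)


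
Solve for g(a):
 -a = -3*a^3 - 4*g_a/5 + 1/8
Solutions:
 g(a) = C1 - 15*a^4/16 + 5*a^2/8 + 5*a/32


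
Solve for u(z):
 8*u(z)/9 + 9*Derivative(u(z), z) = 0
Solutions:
 u(z) = C1*exp(-8*z/81)


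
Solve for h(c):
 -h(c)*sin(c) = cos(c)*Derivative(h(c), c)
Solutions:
 h(c) = C1*cos(c)


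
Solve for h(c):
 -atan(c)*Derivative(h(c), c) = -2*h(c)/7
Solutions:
 h(c) = C1*exp(2*Integral(1/atan(c), c)/7)


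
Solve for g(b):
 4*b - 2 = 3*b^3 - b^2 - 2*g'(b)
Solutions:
 g(b) = C1 + 3*b^4/8 - b^3/6 - b^2 + b


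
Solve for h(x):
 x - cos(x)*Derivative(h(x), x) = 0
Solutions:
 h(x) = C1 + Integral(x/cos(x), x)


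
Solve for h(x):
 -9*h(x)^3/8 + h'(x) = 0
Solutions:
 h(x) = -2*sqrt(-1/(C1 + 9*x))
 h(x) = 2*sqrt(-1/(C1 + 9*x))


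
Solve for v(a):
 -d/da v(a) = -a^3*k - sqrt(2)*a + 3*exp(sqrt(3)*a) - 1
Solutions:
 v(a) = C1 + a^4*k/4 + sqrt(2)*a^2/2 + a - sqrt(3)*exp(sqrt(3)*a)


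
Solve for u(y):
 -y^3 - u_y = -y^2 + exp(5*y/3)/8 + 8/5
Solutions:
 u(y) = C1 - y^4/4 + y^3/3 - 8*y/5 - 3*exp(5*y/3)/40


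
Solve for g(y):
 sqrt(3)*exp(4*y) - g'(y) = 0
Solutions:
 g(y) = C1 + sqrt(3)*exp(4*y)/4


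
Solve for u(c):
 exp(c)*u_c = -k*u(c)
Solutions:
 u(c) = C1*exp(k*exp(-c))


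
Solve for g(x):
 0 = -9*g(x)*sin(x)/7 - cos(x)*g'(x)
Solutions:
 g(x) = C1*cos(x)^(9/7)


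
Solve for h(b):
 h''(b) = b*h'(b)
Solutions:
 h(b) = C1 + C2*erfi(sqrt(2)*b/2)


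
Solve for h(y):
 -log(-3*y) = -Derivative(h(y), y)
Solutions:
 h(y) = C1 + y*log(-y) + y*(-1 + log(3))


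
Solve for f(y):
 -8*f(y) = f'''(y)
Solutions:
 f(y) = C3*exp(-2*y) + (C1*sin(sqrt(3)*y) + C2*cos(sqrt(3)*y))*exp(y)


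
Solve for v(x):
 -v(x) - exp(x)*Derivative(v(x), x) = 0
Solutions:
 v(x) = C1*exp(exp(-x))


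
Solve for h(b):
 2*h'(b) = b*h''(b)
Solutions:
 h(b) = C1 + C2*b^3


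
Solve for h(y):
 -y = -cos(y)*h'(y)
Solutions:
 h(y) = C1 + Integral(y/cos(y), y)


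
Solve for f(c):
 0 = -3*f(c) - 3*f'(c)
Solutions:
 f(c) = C1*exp(-c)


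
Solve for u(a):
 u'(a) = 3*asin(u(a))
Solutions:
 Integral(1/asin(_y), (_y, u(a))) = C1 + 3*a


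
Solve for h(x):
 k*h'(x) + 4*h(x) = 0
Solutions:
 h(x) = C1*exp(-4*x/k)


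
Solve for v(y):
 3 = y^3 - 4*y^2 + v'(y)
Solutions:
 v(y) = C1 - y^4/4 + 4*y^3/3 + 3*y


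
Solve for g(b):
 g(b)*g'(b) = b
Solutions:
 g(b) = -sqrt(C1 + b^2)
 g(b) = sqrt(C1 + b^2)


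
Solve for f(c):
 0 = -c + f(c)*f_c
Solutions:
 f(c) = -sqrt(C1 + c^2)
 f(c) = sqrt(C1 + c^2)


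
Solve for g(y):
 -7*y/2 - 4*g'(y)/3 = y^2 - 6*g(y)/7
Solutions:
 g(y) = C1*exp(9*y/14) + 7*y^2/6 + 833*y/108 + 5831/486


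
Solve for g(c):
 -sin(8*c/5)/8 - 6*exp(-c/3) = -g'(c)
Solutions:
 g(c) = C1 - 5*cos(8*c/5)/64 - 18*exp(-c/3)


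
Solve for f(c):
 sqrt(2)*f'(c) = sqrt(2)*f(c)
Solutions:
 f(c) = C1*exp(c)


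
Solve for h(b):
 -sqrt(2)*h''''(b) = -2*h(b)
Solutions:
 h(b) = C1*exp(-2^(1/8)*b) + C2*exp(2^(1/8)*b) + C3*sin(2^(1/8)*b) + C4*cos(2^(1/8)*b)


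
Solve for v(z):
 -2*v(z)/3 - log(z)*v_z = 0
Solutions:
 v(z) = C1*exp(-2*li(z)/3)


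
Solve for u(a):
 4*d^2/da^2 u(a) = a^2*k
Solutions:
 u(a) = C1 + C2*a + a^4*k/48


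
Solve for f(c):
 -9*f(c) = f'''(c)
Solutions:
 f(c) = C3*exp(-3^(2/3)*c) + (C1*sin(3*3^(1/6)*c/2) + C2*cos(3*3^(1/6)*c/2))*exp(3^(2/3)*c/2)


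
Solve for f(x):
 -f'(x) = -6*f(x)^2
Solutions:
 f(x) = -1/(C1 + 6*x)


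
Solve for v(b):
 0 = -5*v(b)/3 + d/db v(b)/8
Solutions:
 v(b) = C1*exp(40*b/3)


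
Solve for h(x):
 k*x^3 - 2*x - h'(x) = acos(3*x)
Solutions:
 h(x) = C1 + k*x^4/4 - x^2 - x*acos(3*x) + sqrt(1 - 9*x^2)/3


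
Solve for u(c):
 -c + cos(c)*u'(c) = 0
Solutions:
 u(c) = C1 + Integral(c/cos(c), c)


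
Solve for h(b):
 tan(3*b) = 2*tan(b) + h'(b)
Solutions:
 h(b) = C1 + 2*log(cos(b)) - log(cos(3*b))/3


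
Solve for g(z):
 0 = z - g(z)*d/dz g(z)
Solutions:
 g(z) = -sqrt(C1 + z^2)
 g(z) = sqrt(C1 + z^2)


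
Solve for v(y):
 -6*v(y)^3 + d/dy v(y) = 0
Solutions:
 v(y) = -sqrt(2)*sqrt(-1/(C1 + 6*y))/2
 v(y) = sqrt(2)*sqrt(-1/(C1 + 6*y))/2


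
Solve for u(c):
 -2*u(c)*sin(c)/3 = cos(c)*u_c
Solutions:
 u(c) = C1*cos(c)^(2/3)


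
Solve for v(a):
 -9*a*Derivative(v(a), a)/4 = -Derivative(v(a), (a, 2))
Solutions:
 v(a) = C1 + C2*erfi(3*sqrt(2)*a/4)


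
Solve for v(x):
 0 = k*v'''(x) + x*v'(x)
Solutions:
 v(x) = C1 + Integral(C2*airyai(x*(-1/k)^(1/3)) + C3*airybi(x*(-1/k)^(1/3)), x)


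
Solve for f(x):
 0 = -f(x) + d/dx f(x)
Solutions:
 f(x) = C1*exp(x)


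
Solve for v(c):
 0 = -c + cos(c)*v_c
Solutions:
 v(c) = C1 + Integral(c/cos(c), c)


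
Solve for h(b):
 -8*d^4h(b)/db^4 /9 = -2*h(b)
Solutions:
 h(b) = C1*exp(-sqrt(6)*b/2) + C2*exp(sqrt(6)*b/2) + C3*sin(sqrt(6)*b/2) + C4*cos(sqrt(6)*b/2)


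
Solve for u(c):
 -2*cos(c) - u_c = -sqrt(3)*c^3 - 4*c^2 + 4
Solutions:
 u(c) = C1 + sqrt(3)*c^4/4 + 4*c^3/3 - 4*c - 2*sin(c)


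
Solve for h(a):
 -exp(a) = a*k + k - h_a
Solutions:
 h(a) = C1 + a^2*k/2 + a*k + exp(a)


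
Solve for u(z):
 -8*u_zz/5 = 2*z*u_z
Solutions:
 u(z) = C1 + C2*erf(sqrt(10)*z/4)


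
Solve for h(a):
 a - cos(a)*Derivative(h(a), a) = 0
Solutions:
 h(a) = C1 + Integral(a/cos(a), a)


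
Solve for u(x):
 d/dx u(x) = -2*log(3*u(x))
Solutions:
 Integral(1/(log(_y) + log(3)), (_y, u(x)))/2 = C1 - x


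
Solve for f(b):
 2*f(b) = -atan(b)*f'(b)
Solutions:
 f(b) = C1*exp(-2*Integral(1/atan(b), b))
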